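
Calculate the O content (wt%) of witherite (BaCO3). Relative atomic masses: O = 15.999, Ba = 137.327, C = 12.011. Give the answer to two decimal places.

M(BaCO3) = 197.335 g/mol.
O contributes 3 × 15.999 = 47.997 g per mole.
47.997/197.335 = 0.2432 → 24.32%.

24.32 wt%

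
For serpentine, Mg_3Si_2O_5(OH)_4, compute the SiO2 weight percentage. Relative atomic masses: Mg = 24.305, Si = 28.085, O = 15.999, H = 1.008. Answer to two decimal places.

Formula mass = 277.108 g/mol.
2 Si → 2.0000 mol SiO2 per formula unit; M(SiO2) = 60.083, so SiO2 mass = 120.166 g.
120.166/277.108 × 100 = 43.36 wt%.

43.36 wt%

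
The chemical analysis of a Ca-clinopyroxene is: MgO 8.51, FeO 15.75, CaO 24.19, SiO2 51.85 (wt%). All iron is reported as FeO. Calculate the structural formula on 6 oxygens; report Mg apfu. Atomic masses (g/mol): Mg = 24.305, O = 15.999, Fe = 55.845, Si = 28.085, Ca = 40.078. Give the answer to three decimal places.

8.51 wt% MgO ÷ 40.304 g/mol = 0.21115 mol, giving 0.21115 Mg and 0.21115 O.
15.75 wt% FeO ÷ 71.844 g/mol = 0.21922 mol, giving 0.21922 Fe and 0.21922 O.
24.19 wt% CaO ÷ 56.077 g/mol = 0.43137 mol, giving 0.43137 Ca and 0.43137 O.
51.85 wt% SiO2 ÷ 60.083 g/mol = 0.86297 mol, giving 0.86297 Si and 1.72594 O.
Oxygen sums to 2.58768; scaling by 6/2.58768 = 2.31868 puts the formula on 6 O.
Mg: 0.21115 × 2.31868 = 0.490 atoms per formula unit.

0.490 Mg apfu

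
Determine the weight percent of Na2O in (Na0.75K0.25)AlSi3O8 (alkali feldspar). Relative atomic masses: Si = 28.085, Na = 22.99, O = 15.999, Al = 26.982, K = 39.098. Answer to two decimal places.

8.73 wt%

Molar mass of (Na0.75K0.25)AlSi3O8 = 0.75·22.99 + 0.25·39.098 + 1·26.982 + 3·28.085 + 8·15.999 = 266.246 g/mol.
Each formula unit contains 0.75 Na, equivalent to 0.75/2 = 0.3750 mol Na2O.
M(Na2O) = 2×22.99 + 1×15.999 = 61.979 g/mol.
Mass of Na2O per formula unit = 0.3750 × 61.979 = 23.242 g.
Na2O wt% = 23.242 / 266.246 × 100 = 8.73%.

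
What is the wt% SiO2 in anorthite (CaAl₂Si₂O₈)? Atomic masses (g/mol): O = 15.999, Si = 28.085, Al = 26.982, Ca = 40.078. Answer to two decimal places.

Formula mass = 278.204 g/mol.
2 Si → 2.0000 mol SiO2 per formula unit; M(SiO2) = 60.083, so SiO2 mass = 120.166 g.
120.166/278.204 × 100 = 43.19 wt%.

43.19 wt%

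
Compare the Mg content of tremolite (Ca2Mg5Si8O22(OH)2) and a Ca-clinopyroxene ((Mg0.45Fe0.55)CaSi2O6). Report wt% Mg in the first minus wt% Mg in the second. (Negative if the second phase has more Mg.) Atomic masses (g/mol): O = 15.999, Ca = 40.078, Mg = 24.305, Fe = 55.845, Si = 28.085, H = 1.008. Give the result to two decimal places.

10.28 percentage points

M(Ca2Mg5Si8O22(OH)2) = 812.353 g/mol, so wt% Mg = 121.525/812.353 × 100 = 14.96%.
M((Mg0.45Fe0.55)CaSi2O6) = 233.894 g/mol, so wt% Mg = 10.937/233.894 × 100 = 4.68%.
14.96 − 4.68 = 10.28 pp.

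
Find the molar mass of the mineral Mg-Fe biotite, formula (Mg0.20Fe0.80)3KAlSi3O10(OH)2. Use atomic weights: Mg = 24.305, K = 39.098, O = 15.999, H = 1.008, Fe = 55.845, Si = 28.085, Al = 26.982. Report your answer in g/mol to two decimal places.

M = 0.60×24.305 + 2.40×55.845 + 1×39.098 + 1×26.982 + 3×28.085 + 12×15.999 + 2×1.008

492.95 g/mol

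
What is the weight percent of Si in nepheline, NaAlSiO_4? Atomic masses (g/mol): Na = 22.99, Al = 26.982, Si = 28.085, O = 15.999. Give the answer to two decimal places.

M(NaAlSiO_4) = 142.053 g/mol.
Si contributes 1 × 28.085 = 28.085 g per mole.
28.085/142.053 = 0.1977 → 19.77%.

19.77 weight percent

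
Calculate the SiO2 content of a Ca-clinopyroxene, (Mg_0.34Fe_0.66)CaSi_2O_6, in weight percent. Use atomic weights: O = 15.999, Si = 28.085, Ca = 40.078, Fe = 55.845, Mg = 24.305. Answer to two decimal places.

50.63 wt%

Formula mass = 237.363 g/mol.
2 Si → 2.0000 mol SiO2 per formula unit; M(SiO2) = 60.083, so SiO2 mass = 120.166 g.
120.166/237.363 × 100 = 50.63 wt%.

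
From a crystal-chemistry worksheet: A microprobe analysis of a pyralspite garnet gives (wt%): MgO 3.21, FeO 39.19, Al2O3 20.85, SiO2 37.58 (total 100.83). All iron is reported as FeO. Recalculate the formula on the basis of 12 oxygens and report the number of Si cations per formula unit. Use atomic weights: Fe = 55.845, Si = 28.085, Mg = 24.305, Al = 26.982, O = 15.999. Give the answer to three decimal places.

MgO (M=40.304): mol = 0.07964; Mg = 0.07964, O = 0.07964.
FeO (M=71.844): mol = 0.54549; Fe = 0.54549, O = 0.54549.
Al2O3 (M=101.961): mol = 0.20449; Al = 0.40898, O = 0.61347.
SiO2 (M=60.083): mol = 0.62547; Si = 0.62547, O = 1.25094.
ΣO = 2.48954; factor = 12/ΣO = 4.82017.
Si apfu = 0.62547 × 4.82017 = 3.015.

3.015 Si apfu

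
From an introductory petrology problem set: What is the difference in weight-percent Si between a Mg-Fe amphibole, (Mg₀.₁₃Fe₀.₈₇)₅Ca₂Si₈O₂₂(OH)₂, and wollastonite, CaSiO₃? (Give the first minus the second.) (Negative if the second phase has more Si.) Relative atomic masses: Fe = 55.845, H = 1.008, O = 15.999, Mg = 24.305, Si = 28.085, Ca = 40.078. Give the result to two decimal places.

-0.52 percentage points

Si in (Mg₀.₁₃Fe₀.₈₇)₅Ca₂Si₈O₂₂(OH)₂: molar mass 949.552 g/mol; 8×28.085 = 224.680 g → 23.66 wt%.
Si in CaSiO₃: molar mass 116.160 g/mol; 1×28.085 = 28.085 g → 24.18 wt%.
Difference = 23.66 − 24.18 = -0.52 percentage points.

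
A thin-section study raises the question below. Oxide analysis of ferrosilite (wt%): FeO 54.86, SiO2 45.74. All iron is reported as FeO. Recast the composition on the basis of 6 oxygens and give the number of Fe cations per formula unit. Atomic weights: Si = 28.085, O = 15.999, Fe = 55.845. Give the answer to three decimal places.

2.004 Fe apfu

FeO: 54.86/71.844 = 0.76360 mol → 0.76360 mol Fe, 0.76360 mol O.
SiO2: 45.74/60.083 = 0.76128 mol → 0.76128 mol Si, 1.52256 mol O.
Total oxygen = 2.28616 mol. Normalization factor = 6/2.28616 = 2.62449.
Fe per 6 O = 0.76360 × 2.62449 = 2.004.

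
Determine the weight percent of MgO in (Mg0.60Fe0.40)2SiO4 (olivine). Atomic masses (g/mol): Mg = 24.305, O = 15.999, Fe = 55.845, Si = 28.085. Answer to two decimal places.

29.15 wt%

M((Mg0.60Fe0.40)2SiO4) = 165.923 g/mol; M(MgO) = 40.304 g/mol.
Moles MgO per formula unit = 1.20 Mg ÷ 1 = 1.2000.
MgO fraction = (1.2000 × 40.304) / 165.923 = 48.365/165.923 = 0.2915.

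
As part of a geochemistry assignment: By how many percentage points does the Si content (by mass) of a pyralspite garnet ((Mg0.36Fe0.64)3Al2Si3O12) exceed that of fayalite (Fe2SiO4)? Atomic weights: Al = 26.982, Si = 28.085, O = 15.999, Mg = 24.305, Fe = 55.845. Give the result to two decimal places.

Si in (Mg0.36Fe0.64)3Al2Si3O12: molar mass 463.679 g/mol; 3×28.085 = 84.255 g → 18.17 wt%.
Si in Fe2SiO4: molar mass 203.771 g/mol; 1×28.085 = 28.085 g → 13.78 wt%.
Difference = 18.17 − 13.78 = 4.39 percentage points.

4.39 percentage points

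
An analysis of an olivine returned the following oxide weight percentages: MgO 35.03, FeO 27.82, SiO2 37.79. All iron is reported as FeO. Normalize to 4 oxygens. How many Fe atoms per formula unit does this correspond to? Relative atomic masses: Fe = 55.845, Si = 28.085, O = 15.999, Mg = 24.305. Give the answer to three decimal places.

35.03 wt% MgO ÷ 40.304 g/mol = 0.86914 mol, giving 0.86914 Mg and 0.86914 O.
27.82 wt% FeO ÷ 71.844 g/mol = 0.38723 mol, giving 0.38723 Fe and 0.38723 O.
37.79 wt% SiO2 ÷ 60.083 g/mol = 0.62896 mol, giving 0.62896 Si and 1.25792 O.
Oxygen sums to 2.51429; scaling by 4/2.51429 = 1.59091 puts the formula on 4 O.
Fe: 0.38723 × 1.59091 = 0.616 atoms per formula unit.

0.616 Fe apfu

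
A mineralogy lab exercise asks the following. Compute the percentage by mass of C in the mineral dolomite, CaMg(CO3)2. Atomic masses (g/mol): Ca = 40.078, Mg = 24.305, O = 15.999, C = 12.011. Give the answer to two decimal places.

Molar mass of CaMg(CO3)2: 1×40.078 + 1×24.305 + 2×12.011 + 6×15.999 = 184.399 g/mol.
Mass of C per formula unit: 2 × 12.011 = 24.022 g.
Weight fraction C = 24.022 / 184.399 = 0.1303.

13.03 wt%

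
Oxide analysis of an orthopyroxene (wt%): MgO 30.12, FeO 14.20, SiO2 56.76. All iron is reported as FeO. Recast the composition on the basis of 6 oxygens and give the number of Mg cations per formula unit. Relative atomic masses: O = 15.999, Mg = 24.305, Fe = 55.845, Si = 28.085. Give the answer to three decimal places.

1.582 Mg apfu

MgO: 30.12/40.304 = 0.74732 mol → 0.74732 mol Mg, 0.74732 mol O.
FeO: 14.20/71.844 = 0.19765 mol → 0.19765 mol Fe, 0.19765 mol O.
SiO2: 56.76/60.083 = 0.94469 mol → 0.94469 mol Si, 1.88938 mol O.
Total oxygen = 2.83435 mol. Normalization factor = 6/2.83435 = 2.11689.
Mg per 6 O = 0.74732 × 2.11689 = 1.582.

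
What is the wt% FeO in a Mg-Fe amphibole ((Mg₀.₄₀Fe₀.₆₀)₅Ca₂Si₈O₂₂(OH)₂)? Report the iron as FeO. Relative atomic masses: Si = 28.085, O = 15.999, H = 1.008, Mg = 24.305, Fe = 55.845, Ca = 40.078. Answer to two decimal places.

Formula mass = 906.973 g/mol.
3 Fe → 3.0000 mol FeO per formula unit; M(FeO) = 71.844, so FeO mass = 215.532 g.
215.532/906.973 × 100 = 23.76 wt%.

23.76 wt%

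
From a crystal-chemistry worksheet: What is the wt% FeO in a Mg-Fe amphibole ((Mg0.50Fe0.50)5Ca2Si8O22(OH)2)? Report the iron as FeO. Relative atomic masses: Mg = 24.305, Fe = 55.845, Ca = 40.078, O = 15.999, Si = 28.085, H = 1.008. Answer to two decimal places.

20.15 wt%

M((Mg0.50Fe0.50)5Ca2Si8O22(OH)2) = 891.203 g/mol; M(FeO) = 71.844 g/mol.
Moles FeO per formula unit = 2.50 Fe ÷ 1 = 2.5000.
FeO fraction = (2.5000 × 71.844) / 891.203 = 179.610/891.203 = 0.2015.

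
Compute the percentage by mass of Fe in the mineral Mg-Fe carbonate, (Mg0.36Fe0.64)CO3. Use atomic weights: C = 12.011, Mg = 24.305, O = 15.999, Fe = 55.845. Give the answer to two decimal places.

M((Mg0.36Fe0.64)CO3) = 104.499 g/mol.
Fe contributes 0.64 × 55.845 = 35.741 g per mole.
35.741/104.499 = 0.3420 → 34.20%.

34.20 weight percent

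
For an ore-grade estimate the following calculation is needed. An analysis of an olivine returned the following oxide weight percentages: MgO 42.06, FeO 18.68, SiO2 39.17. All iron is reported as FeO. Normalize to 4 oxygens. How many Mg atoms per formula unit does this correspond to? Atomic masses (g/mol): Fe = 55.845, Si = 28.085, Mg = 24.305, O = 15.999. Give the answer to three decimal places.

1.601 Mg apfu

MgO: 42.06/40.304 = 1.04357 mol → 1.04357 mol Mg, 1.04357 mol O.
FeO: 18.68/71.844 = 0.26001 mol → 0.26001 mol Fe, 0.26001 mol O.
SiO2: 39.17/60.083 = 0.65193 mol → 0.65193 mol Si, 1.30386 mol O.
Total oxygen = 2.60744 mol. Normalization factor = 4/2.60744 = 1.53407.
Mg per 4 O = 1.04357 × 1.53407 = 1.601.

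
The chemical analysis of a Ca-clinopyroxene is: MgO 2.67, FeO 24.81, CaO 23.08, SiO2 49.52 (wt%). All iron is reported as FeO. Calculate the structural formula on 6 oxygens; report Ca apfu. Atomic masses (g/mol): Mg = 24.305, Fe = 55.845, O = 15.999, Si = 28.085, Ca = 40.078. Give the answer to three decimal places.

MgO: 2.67/40.304 = 0.06625 mol → 0.06625 mol Mg, 0.06625 mol O.
FeO: 24.81/71.844 = 0.34533 mol → 0.34533 mol Fe, 0.34533 mol O.
CaO: 23.08/56.077 = 0.41158 mol → 0.41158 mol Ca, 0.41158 mol O.
SiO2: 49.52/60.083 = 0.82419 mol → 0.82419 mol Si, 1.64838 mol O.
Total oxygen = 2.47154 mol. Normalization factor = 6/2.47154 = 2.42764.
Ca per 6 O = 0.41158 × 2.42764 = 0.999.

0.999 Ca apfu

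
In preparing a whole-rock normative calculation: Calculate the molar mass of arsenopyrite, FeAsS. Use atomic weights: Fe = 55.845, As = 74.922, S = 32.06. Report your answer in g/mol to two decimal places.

162.83 g/mol

The formula mass is the sum 1·55.845 + 1·74.922 + 1·32.06.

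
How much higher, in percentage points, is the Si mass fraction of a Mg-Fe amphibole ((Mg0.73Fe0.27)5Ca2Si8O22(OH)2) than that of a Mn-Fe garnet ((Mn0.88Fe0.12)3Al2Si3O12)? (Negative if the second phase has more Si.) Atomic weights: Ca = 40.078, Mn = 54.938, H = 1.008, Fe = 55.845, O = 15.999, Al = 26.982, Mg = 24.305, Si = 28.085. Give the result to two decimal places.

9.27 percentage points

Si in (Mg0.73Fe0.27)5Ca2Si8O22(OH)2: molar mass 854.932 g/mol; 8×28.085 = 224.680 g → 26.28 wt%.
Si in (Mn0.88Fe0.12)3Al2Si3O12: molar mass 495.348 g/mol; 3×28.085 = 84.255 g → 17.01 wt%.
Difference = 26.28 − 17.01 = 9.27 percentage points.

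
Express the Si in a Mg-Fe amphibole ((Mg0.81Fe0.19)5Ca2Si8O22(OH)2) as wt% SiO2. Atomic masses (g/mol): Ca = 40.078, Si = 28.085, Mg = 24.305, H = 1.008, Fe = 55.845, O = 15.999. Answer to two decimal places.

M((Mg0.81Fe0.19)5Ca2Si8O22(OH)2) = 842.316 g/mol; M(SiO2) = 60.083 g/mol.
Moles SiO2 per formula unit = 8 Si ÷ 1 = 8.0000.
SiO2 fraction = (8.0000 × 60.083) / 842.316 = 480.664/842.316 = 0.5706.

57.06 wt%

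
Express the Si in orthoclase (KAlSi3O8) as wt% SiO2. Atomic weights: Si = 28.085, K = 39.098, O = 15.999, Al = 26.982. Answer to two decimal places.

64.76 wt%

Molar mass of KAlSi3O8 = 1*39.098 + 1*26.982 + 3*28.085 + 8*15.999 = 278.327 g/mol.
Each formula unit contains 3 Si, equivalent to 3/1 = 3.0000 mol SiO2.
M(SiO2) = 1×28.085 + 2×15.999 = 60.083 g/mol.
Mass of SiO2 per formula unit = 3.0000 × 60.083 = 180.249 g.
SiO2 wt% = 180.249 / 278.327 × 100 = 64.76%.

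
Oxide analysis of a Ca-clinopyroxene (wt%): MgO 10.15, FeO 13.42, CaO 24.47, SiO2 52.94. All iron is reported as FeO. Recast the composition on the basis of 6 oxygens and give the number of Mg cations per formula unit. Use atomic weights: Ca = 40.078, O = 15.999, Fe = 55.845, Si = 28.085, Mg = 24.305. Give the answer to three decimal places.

0.573 Mg apfu

MgO: 10.15/40.304 = 0.25184 mol → 0.25184 mol Mg, 0.25184 mol O.
FeO: 13.42/71.844 = 0.18679 mol → 0.18679 mol Fe, 0.18679 mol O.
CaO: 24.47/56.077 = 0.43636 mol → 0.43636 mol Ca, 0.43636 mol O.
SiO2: 52.94/60.083 = 0.88111 mol → 0.88111 mol Si, 1.76222 mol O.
Total oxygen = 2.63721 mol. Normalization factor = 6/2.63721 = 2.27513.
Mg per 6 O = 0.25184 × 2.27513 = 0.573.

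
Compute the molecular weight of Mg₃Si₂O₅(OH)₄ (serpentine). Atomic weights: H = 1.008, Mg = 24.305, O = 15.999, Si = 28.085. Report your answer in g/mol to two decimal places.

The formula mass is the sum 3(24.305) + 2(28.085) + 9(15.999) + 4(1.008).

277.11 g/mol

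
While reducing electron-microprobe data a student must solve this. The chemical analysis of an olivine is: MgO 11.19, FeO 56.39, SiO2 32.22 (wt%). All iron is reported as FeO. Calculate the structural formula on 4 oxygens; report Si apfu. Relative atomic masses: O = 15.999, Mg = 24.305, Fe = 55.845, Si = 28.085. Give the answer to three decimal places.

1.005 Si apfu

11.19 wt% MgO ÷ 40.304 g/mol = 0.27764 mol, giving 0.27764 Mg and 0.27764 O.
56.39 wt% FeO ÷ 71.844 g/mol = 0.78490 mol, giving 0.78490 Fe and 0.78490 O.
32.22 wt% SiO2 ÷ 60.083 g/mol = 0.53626 mol, giving 0.53626 Si and 1.07252 O.
Oxygen sums to 2.13506; scaling by 4/2.13506 = 1.87348 puts the formula on 4 O.
Si: 0.53626 × 1.87348 = 1.005 atoms per formula unit.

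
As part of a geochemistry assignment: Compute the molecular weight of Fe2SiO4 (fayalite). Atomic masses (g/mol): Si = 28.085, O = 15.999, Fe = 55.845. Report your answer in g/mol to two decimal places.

203.77 g/mol

The formula mass is the sum 2×55.845 + 1×28.085 + 4×15.999.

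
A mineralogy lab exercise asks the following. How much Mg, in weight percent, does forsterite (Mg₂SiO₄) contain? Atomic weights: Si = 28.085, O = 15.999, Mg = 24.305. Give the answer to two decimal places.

M(Mg₂SiO₄) = 140.691 g/mol.
Mg contributes 2 × 24.305 = 48.610 g per mole.
48.610/140.691 = 0.3455 → 34.55%.

34.55 weight percent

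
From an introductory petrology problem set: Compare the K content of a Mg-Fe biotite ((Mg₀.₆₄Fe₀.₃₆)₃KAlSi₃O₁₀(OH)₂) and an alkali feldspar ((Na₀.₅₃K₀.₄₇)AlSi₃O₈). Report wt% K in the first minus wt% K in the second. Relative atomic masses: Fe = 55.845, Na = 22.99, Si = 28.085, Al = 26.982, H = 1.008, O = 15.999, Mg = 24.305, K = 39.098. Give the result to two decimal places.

1.85 percentage points

M((Mg₀.₆₄Fe₀.₃₆)₃KAlSi₃O₁₀(OH)₂) = 451.317 g/mol, so wt% K = 39.098/451.317 × 100 = 8.66%.
M((Na₀.₅₃K₀.₄₇)AlSi₃O₈) = 269.790 g/mol, so wt% K = 18.376/269.790 × 100 = 6.81%.
8.66 − 6.81 = 1.85 pp.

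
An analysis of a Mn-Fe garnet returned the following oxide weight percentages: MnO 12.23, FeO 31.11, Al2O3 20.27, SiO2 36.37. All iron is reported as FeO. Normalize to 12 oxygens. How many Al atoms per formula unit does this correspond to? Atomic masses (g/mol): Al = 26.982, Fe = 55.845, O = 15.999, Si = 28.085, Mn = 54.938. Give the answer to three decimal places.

1.978 Al apfu

MnO: 12.23/70.937 = 0.17241 mol → 0.17241 mol Mn, 0.17241 mol O.
FeO: 31.11/71.844 = 0.43302 mol → 0.43302 mol Fe, 0.43302 mol O.
Al2O3: 20.27/101.961 = 0.19880 mol → 0.39760 mol Al, 0.59640 mol O.
SiO2: 36.37/60.083 = 0.60533 mol → 0.60533 mol Si, 1.21066 mol O.
Total oxygen = 2.41249 mol. Normalization factor = 12/2.41249 = 4.97411.
Al per 12 O = 0.39760 × 4.97411 = 1.978.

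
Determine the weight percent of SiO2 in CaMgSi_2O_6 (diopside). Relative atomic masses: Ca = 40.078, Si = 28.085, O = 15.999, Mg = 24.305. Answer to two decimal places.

55.49 wt%

Molar mass of CaMgSi_2O_6 = 1*40.078 + 1*24.305 + 2*28.085 + 6*15.999 = 216.547 g/mol.
Each formula unit contains 2 Si, equivalent to 2/1 = 2.0000 mol SiO2.
M(SiO2) = 1×28.085 + 2×15.999 = 60.083 g/mol.
Mass of SiO2 per formula unit = 2.0000 × 60.083 = 120.166 g.
SiO2 wt% = 120.166 / 216.547 × 100 = 55.49%.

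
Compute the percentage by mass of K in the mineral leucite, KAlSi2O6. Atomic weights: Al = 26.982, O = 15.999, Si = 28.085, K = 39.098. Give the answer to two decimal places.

17.91 weight percent

M(KAlSi2O6) = 218.244 g/mol.
K contributes 1 × 39.098 = 39.098 g per mole.
39.098/218.244 = 0.1791 → 17.91%.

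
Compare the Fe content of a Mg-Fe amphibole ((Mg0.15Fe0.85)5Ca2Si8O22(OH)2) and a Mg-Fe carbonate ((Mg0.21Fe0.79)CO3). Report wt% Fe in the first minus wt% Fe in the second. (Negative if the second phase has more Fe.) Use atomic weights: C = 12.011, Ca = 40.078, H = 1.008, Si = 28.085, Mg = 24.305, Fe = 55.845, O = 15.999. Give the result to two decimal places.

First mineral: 237.341 g Fe in 946.398 g formula = 25.08 wt% Fe.
Second mineral: 44.118 g Fe in 109.230 g formula = 40.39 wt% Fe.
25.08% − 40.39% gives a difference of -15.31 percentage points.

-15.31 percentage points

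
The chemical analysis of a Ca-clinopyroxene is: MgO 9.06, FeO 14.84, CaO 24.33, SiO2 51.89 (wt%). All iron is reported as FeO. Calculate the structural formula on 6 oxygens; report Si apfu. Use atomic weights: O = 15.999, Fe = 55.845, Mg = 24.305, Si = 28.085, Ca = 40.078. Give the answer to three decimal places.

MgO (M=40.304): mol = 0.22479; Mg = 0.22479, O = 0.22479.
FeO (M=71.844): mol = 0.20656; Fe = 0.20656, O = 0.20656.
CaO (M=56.077): mol = 0.43387; Ca = 0.43387, O = 0.43387.
SiO2 (M=60.083): mol = 0.86364; Si = 0.86364, O = 1.72728.
ΣO = 2.59250; factor = 6/ΣO = 2.31437.
Si apfu = 0.86364 × 2.31437 = 1.999.

1.999 Si apfu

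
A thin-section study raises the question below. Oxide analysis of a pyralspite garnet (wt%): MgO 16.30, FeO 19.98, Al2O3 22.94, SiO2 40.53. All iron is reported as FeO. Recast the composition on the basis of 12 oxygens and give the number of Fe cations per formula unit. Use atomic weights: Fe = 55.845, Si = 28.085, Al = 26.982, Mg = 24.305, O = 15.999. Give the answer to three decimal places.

MgO (M=40.304): mol = 0.40443; Mg = 0.40443, O = 0.40443.
FeO (M=71.844): mol = 0.27810; Fe = 0.27810, O = 0.27810.
Al2O3 (M=101.961): mol = 0.22499; Al = 0.44998, O = 0.67497.
SiO2 (M=60.083): mol = 0.67457; Si = 0.67457, O = 1.34914.
ΣO = 2.70664; factor = 12/ΣO = 4.43354.
Fe apfu = 0.27810 × 4.43354 = 1.233.

1.233 Fe apfu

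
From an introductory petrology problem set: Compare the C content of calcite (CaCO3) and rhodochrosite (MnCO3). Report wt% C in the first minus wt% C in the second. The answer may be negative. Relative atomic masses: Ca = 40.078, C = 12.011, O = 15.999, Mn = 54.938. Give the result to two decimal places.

1.55 percentage points

C in CaCO3: molar mass 100.086 g/mol; 1×12.011 = 12.011 g → 12.00 wt%.
C in MnCO3: molar mass 114.946 g/mol; 1×12.011 = 12.011 g → 10.45 wt%.
Difference = 12.00 − 10.45 = 1.55 percentage points.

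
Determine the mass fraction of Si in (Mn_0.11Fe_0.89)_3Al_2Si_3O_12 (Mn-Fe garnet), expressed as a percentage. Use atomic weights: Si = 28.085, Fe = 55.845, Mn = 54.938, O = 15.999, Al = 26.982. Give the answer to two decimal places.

Formula mass = 0.33×54.938 + 2.67×55.845 + 2×26.982 + 3×28.085 + 12×15.999 = 497.443 g/mol, of which 84.255 g is Si.
So Si makes up 84.255/497.443 = 0.1694 of the mass, i.e. 16.94%.

16.94 wt%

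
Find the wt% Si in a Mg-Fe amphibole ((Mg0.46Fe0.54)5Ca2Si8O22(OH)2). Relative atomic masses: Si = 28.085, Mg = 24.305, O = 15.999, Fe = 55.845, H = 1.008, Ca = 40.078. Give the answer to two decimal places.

Molar mass of (Mg0.46Fe0.54)5Ca2Si8O22(OH)2: 2.30·24.305 + 2.70·55.845 + 2·40.078 + 8·28.085 + 24·15.999 + 2·1.008 = 897.511 g/mol.
Mass of Si per formula unit: 8 × 28.085 = 224.680 g.
Weight fraction Si = 224.680 / 897.511 = 0.2503.

25.03 mass %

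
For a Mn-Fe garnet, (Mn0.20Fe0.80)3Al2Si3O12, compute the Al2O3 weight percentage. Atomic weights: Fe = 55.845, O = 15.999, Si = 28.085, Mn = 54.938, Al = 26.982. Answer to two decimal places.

Molar mass of (Mn0.20Fe0.80)3Al2Si3O12 = 0.60*54.938 + 2.40*55.845 + 2*26.982 + 3*28.085 + 12*15.999 = 497.198 g/mol.
Each formula unit contains 2 Al, equivalent to 2/2 = 1.0000 mol Al2O3.
M(Al2O3) = 2×26.982 + 3×15.999 = 101.961 g/mol.
Mass of Al2O3 per formula unit = 1.0000 × 101.961 = 101.961 g.
Al2O3 wt% = 101.961 / 497.198 × 100 = 20.51%.

20.51 wt%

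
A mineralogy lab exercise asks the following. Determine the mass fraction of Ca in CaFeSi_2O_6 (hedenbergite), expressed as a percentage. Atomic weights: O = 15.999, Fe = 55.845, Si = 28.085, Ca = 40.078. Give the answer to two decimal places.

Formula mass = 1*40.078 + 1*55.845 + 2*28.085 + 6*15.999 = 248.087 g/mol, of which 40.078 g is Ca.
So Ca makes up 40.078/248.087 = 0.1615 of the mass, i.e. 16.15%.

16.15 wt%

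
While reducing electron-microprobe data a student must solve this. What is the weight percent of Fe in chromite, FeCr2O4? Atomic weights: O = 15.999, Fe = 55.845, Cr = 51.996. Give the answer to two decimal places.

24.95 weight percent

Molar mass of FeCr2O4: 1·55.845 + 2·51.996 + 4·15.999 = 223.833 g/mol.
Mass of Fe per formula unit: 1 × 55.845 = 55.845 g.
Weight fraction Fe = 55.845 / 223.833 = 0.2495.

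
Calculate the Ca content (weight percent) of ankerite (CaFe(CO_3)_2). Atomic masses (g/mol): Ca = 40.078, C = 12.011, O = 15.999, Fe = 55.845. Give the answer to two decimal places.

M(CaFe(CO_3)_2) = 215.939 g/mol.
Ca contributes 1 × 40.078 = 40.078 g per mole.
40.078/215.939 = 0.1856 → 18.56%.

18.56 weight percent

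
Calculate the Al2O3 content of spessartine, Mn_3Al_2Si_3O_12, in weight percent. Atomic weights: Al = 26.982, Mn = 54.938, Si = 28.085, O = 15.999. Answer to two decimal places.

20.60 wt%

Molar mass of Mn_3Al_2Si_3O_12 = 3·54.938 + 2·26.982 + 3·28.085 + 12·15.999 = 495.021 g/mol.
Each formula unit contains 2 Al, equivalent to 2/2 = 1.0000 mol Al2O3.
M(Al2O3) = 2×26.982 + 3×15.999 = 101.961 g/mol.
Mass of Al2O3 per formula unit = 1.0000 × 101.961 = 101.961 g.
Al2O3 wt% = 101.961 / 495.021 × 100 = 20.60%.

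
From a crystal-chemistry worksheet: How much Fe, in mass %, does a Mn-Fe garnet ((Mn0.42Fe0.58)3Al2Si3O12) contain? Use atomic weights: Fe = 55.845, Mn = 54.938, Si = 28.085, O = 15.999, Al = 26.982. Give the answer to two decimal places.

19.57 mass %

M((Mn0.42Fe0.58)3Al2Si3O12) = 496.599 g/mol.
Fe contributes 1.74 × 55.845 = 97.170 g per mole.
97.170/496.599 = 0.1957 → 19.57%.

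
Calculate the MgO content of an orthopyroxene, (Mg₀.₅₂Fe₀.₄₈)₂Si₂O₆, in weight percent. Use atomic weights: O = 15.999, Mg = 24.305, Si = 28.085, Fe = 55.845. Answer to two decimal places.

M((Mg₀.₅₂Fe₀.₄₈)₂Si₂O₆) = 231.052 g/mol; M(MgO) = 40.304 g/mol.
Moles MgO per formula unit = 1.04 Mg ÷ 1 = 1.0400.
MgO fraction = (1.0400 × 40.304) / 231.052 = 41.916/231.052 = 0.1814.

18.14 wt%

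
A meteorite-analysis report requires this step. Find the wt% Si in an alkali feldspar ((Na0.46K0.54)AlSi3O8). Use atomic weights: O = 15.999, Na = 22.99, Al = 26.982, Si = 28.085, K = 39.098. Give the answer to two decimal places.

Molar mass of (Na0.46K0.54)AlSi3O8: 0.46×22.99 + 0.54×39.098 + 1×26.982 + 3×28.085 + 8×15.999 = 270.917 g/mol.
Mass of Si per formula unit: 3 × 28.085 = 84.255 g.
Weight fraction Si = 84.255 / 270.917 = 0.3110.

31.10 mass %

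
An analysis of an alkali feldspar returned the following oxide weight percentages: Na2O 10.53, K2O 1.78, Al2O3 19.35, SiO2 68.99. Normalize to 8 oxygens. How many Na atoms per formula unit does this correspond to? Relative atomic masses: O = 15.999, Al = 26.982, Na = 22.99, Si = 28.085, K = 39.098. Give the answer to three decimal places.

0.890 Na apfu

10.53 wt% Na2O ÷ 61.979 g/mol = 0.16990 mol, giving 0.33980 Na and 0.16990 O.
1.78 wt% K2O ÷ 94.195 g/mol = 0.01890 mol, giving 0.03780 K and 0.01890 O.
19.35 wt% Al2O3 ÷ 101.961 g/mol = 0.18978 mol, giving 0.37956 Al and 0.56934 O.
68.99 wt% SiO2 ÷ 60.083 g/mol = 1.14824 mol, giving 1.14824 Si and 2.29648 O.
Oxygen sums to 3.05462; scaling by 8/3.05462 = 2.61898 puts the formula on 8 O.
Na: 0.33980 × 2.61898 = 0.890 atoms per formula unit.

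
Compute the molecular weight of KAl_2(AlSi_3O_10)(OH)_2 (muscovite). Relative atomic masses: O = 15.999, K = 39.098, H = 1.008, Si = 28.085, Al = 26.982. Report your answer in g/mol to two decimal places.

398.30 g/mol

K: 1 × 39.098 = 39.0980
Al: 3 × 26.982 = 80.9460
Si: 3 × 28.085 = 84.2550
O: 12 × 15.999 = 191.9880
H: 2 × 1.008 = 2.0160
Summing the contributions gives the formula mass.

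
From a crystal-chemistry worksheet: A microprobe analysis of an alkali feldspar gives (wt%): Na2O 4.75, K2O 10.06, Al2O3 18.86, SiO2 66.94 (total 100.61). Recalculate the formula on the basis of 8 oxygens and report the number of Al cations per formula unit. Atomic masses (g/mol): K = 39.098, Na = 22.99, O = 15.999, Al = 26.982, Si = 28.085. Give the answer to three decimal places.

4.75 wt% Na2O ÷ 61.979 g/mol = 0.07664 mol, giving 0.15328 Na and 0.07664 O.
10.06 wt% K2O ÷ 94.195 g/mol = 0.10680 mol, giving 0.21360 K and 0.10680 O.
18.86 wt% Al2O3 ÷ 101.961 g/mol = 0.18497 mol, giving 0.36994 Al and 0.55491 O.
66.94 wt% SiO2 ÷ 60.083 g/mol = 1.11413 mol, giving 1.11413 Si and 2.22826 O.
Oxygen sums to 2.96661; scaling by 8/2.96661 = 2.69668 puts the formula on 8 O.
Al: 0.36994 × 2.69668 = 0.998 atoms per formula unit.

0.998 Al apfu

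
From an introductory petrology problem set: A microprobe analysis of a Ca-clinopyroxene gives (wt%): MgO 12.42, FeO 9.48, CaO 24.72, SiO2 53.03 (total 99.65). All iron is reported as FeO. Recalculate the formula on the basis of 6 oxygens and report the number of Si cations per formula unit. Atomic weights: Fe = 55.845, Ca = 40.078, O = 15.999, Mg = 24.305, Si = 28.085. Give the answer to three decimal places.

MgO (M=40.304): mol = 0.30816; Mg = 0.30816, O = 0.30816.
FeO (M=71.844): mol = 0.13195; Fe = 0.13195, O = 0.13195.
CaO (M=56.077): mol = 0.44082; Ca = 0.44082, O = 0.44082.
SiO2 (M=60.083): mol = 0.88261; Si = 0.88261, O = 1.76522.
ΣO = 2.64615; factor = 6/ΣO = 2.26745.
Si apfu = 0.88261 × 2.26745 = 2.001.

2.001 Si apfu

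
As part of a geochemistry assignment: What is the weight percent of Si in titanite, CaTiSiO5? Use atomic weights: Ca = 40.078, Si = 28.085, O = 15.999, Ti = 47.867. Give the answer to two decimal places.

14.33 wt%

Molar mass of CaTiSiO5: 1·40.078 + 1·47.867 + 1·28.085 + 5·15.999 = 196.025 g/mol.
Mass of Si per formula unit: 1 × 28.085 = 28.085 g.
Weight fraction Si = 28.085 / 196.025 = 0.1433.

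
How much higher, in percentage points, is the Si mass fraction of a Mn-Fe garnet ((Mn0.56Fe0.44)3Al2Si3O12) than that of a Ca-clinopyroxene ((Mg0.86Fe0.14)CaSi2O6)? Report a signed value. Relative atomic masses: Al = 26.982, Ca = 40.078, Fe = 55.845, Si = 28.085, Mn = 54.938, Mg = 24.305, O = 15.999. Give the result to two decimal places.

First mineral: 84.255 g Si in 496.218 g formula = 16.98 wt% Si.
Second mineral: 56.170 g Si in 220.963 g formula = 25.42 wt% Si.
16.98% − 25.42% gives a difference of -8.44 percentage points.

-8.44 percentage points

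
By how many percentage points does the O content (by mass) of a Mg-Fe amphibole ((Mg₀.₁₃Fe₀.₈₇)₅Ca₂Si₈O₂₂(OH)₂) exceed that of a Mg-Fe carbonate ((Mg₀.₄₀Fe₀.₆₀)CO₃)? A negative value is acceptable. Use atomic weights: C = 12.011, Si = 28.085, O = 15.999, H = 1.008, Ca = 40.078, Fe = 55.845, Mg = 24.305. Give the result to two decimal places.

O in (Mg₀.₁₃Fe₀.₈₇)₅Ca₂Si₈O₂₂(OH)₂: molar mass 949.552 g/mol; 24×15.999 = 383.976 g → 40.44 wt%.
O in (Mg₀.₄₀Fe₀.₆₀)CO₃: molar mass 103.237 g/mol; 3×15.999 = 47.997 g → 46.49 wt%.
Difference = 40.44 − 46.49 = -6.05 percentage points.

-6.05 percentage points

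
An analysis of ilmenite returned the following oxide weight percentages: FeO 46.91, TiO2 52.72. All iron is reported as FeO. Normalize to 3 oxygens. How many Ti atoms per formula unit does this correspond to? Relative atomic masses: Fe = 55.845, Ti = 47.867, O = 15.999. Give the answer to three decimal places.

FeO (M=71.844): mol = 0.65294; Fe = 0.65294, O = 0.65294.
TiO2 (M=79.865): mol = 0.66011; Ti = 0.66011, O = 1.32022.
ΣO = 1.97316; factor = 3/ΣO = 1.52040.
Ti apfu = 0.66011 × 1.52040 = 1.004.

1.004 Ti apfu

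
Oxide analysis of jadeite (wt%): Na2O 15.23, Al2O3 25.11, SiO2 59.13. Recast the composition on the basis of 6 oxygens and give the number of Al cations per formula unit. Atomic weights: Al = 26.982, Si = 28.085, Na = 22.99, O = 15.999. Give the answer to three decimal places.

1.001 Al apfu

15.23 wt% Na2O ÷ 61.979 g/mol = 0.24573 mol, giving 0.49146 Na and 0.24573 O.
25.11 wt% Al2O3 ÷ 101.961 g/mol = 0.24627 mol, giving 0.49254 Al and 0.73881 O.
59.13 wt% SiO2 ÷ 60.083 g/mol = 0.98414 mol, giving 0.98414 Si and 1.96828 O.
Oxygen sums to 2.95282; scaling by 6/2.95282 = 2.03196 puts the formula on 6 O.
Al: 0.49254 × 2.03196 = 1.001 atoms per formula unit.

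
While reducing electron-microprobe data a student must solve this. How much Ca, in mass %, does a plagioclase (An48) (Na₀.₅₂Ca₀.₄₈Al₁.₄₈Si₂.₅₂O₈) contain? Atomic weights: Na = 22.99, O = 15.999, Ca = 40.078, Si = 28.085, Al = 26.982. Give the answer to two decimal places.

M(Na₀.₅₂Ca₀.₄₈Al₁.₄₈Si₂.₅₂O₈) = 269.892 g/mol.
Ca contributes 0.48 × 40.078 = 19.237 g per mole.
19.237/269.892 = 0.0713 → 7.13%.

7.13 mass %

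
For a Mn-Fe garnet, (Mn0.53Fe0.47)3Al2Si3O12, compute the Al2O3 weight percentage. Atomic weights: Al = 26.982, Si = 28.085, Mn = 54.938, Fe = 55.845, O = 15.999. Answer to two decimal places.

20.54 wt%

Molar mass of (Mn0.53Fe0.47)3Al2Si3O12 = 1.59·54.938 + 1.41·55.845 + 2·26.982 + 3·28.085 + 12·15.999 = 496.300 g/mol.
Each formula unit contains 2 Al, equivalent to 2/2 = 1.0000 mol Al2O3.
M(Al2O3) = 2×26.982 + 3×15.999 = 101.961 g/mol.
Mass of Al2O3 per formula unit = 1.0000 × 101.961 = 101.961 g.
Al2O3 wt% = 101.961 / 496.300 × 100 = 20.54%.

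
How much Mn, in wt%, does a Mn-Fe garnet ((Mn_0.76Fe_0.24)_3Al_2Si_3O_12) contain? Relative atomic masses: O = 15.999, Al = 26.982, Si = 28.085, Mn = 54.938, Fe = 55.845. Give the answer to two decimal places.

Molar mass of (Mn_0.76Fe_0.24)_3Al_2Si_3O_12: 2.28*54.938 + 0.72*55.845 + 2*26.982 + 3*28.085 + 12*15.999 = 495.674 g/mol.
Mass of Mn per formula unit: 2.28 × 54.938 = 125.259 g.
Weight fraction Mn = 125.259 / 495.674 = 0.2527.

25.27 wt%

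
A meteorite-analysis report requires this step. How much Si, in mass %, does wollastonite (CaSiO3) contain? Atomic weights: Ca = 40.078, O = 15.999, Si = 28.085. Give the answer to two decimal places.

M(CaSiO3) = 116.160 g/mol.
Si contributes 1 × 28.085 = 28.085 g per mole.
28.085/116.160 = 0.2418 → 24.18%.

24.18 mass %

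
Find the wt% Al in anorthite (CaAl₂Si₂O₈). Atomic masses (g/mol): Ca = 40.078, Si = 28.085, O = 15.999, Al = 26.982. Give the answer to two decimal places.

Formula mass = 1×40.078 + 2×26.982 + 2×28.085 + 8×15.999 = 278.204 g/mol, of which 53.964 g is Al.
So Al makes up 53.964/278.204 = 0.1940 of the mass, i.e. 19.40%.

19.40 mass %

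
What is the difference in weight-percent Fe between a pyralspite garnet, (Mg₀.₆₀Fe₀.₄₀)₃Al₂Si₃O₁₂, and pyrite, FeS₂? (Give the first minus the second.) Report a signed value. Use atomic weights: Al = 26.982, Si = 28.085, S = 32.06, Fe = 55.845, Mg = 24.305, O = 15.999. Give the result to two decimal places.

-31.35 percentage points

First mineral: 67.014 g Fe in 440.970 g formula = 15.20 wt% Fe.
Second mineral: 55.845 g Fe in 119.965 g formula = 46.55 wt% Fe.
15.20% − 46.55% gives a difference of -31.35 percentage points.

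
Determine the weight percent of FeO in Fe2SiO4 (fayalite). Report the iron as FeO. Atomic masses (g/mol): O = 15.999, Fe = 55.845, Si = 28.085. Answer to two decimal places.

Formula mass = 203.771 g/mol.
2 Fe → 2.0000 mol FeO per formula unit; M(FeO) = 71.844, so FeO mass = 143.688 g.
143.688/203.771 × 100 = 70.51 wt%.

70.51 wt%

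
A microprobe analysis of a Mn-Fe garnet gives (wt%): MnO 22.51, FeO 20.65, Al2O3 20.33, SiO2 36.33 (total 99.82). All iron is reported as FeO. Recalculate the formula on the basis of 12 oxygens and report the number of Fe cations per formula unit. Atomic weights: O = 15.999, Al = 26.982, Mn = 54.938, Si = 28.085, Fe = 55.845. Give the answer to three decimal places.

1.430 Fe apfu

22.51 wt% MnO ÷ 70.937 g/mol = 0.31732 mol, giving 0.31732 Mn and 0.31732 O.
20.65 wt% FeO ÷ 71.844 g/mol = 0.28743 mol, giving 0.28743 Fe and 0.28743 O.
20.33 wt% Al2O3 ÷ 101.961 g/mol = 0.19939 mol, giving 0.39878 Al and 0.59817 O.
36.33 wt% SiO2 ÷ 60.083 g/mol = 0.60466 mol, giving 0.60466 Si and 1.20932 O.
Oxygen sums to 2.41224; scaling by 12/2.41224 = 4.97463 puts the formula on 12 O.
Fe: 0.28743 × 4.97463 = 1.430 atoms per formula unit.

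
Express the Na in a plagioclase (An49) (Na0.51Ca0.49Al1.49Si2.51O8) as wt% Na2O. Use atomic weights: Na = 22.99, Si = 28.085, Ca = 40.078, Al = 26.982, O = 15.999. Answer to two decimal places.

5.85 wt%

Formula mass = 270.052 g/mol.
0.51 Na → 0.2550 mol Na2O per formula unit; M(Na2O) = 61.979, so Na2O mass = 15.805 g.
15.805/270.052 × 100 = 5.85 wt%.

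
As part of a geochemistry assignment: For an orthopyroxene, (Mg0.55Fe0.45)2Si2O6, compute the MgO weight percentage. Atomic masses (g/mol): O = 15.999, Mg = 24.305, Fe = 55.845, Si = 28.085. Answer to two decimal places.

M((Mg0.55Fe0.45)2Si2O6) = 229.160 g/mol; M(MgO) = 40.304 g/mol.
Moles MgO per formula unit = 1.10 Mg ÷ 1 = 1.1000.
MgO fraction = (1.1000 × 40.304) / 229.160 = 44.334/229.160 = 0.1935.

19.35 wt%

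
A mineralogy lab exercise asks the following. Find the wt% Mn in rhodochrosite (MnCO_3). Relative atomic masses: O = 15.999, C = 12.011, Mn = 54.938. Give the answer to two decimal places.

47.79 mass %

Molar mass of MnCO_3: 1·54.938 + 1·12.011 + 3·15.999 = 114.946 g/mol.
Mass of Mn per formula unit: 1 × 54.938 = 54.938 g.
Weight fraction Mn = 54.938 / 114.946 = 0.4779.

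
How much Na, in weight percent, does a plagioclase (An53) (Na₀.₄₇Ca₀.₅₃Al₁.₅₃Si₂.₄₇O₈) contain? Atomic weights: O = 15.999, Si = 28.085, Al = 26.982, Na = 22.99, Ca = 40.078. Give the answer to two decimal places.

M(Na₀.₄₇Ca₀.₅₃Al₁.₅₃Si₂.₄₇O₈) = 270.691 g/mol.
Na contributes 0.47 × 22.99 = 10.805 g per mole.
10.805/270.691 = 0.0399 → 3.99%.

3.99 weight percent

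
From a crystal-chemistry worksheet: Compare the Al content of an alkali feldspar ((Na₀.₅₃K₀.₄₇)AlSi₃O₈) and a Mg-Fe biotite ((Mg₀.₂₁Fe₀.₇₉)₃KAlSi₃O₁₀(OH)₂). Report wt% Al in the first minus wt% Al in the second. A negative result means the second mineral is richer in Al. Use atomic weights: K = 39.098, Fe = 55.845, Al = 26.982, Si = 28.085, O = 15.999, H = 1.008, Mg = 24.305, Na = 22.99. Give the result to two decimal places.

Al in (Na₀.₅₃K₀.₄₇)AlSi₃O₈: molar mass 269.790 g/mol; 1×26.982 = 26.982 g → 10.00 wt%.
Al in (Mg₀.₂₁Fe₀.₇₉)₃KAlSi₃O₁₀(OH)₂: molar mass 492.004 g/mol; 1×26.982 = 26.982 g → 5.48 wt%.
Difference = 10.00 − 5.48 = 4.52 percentage points.

4.52 percentage points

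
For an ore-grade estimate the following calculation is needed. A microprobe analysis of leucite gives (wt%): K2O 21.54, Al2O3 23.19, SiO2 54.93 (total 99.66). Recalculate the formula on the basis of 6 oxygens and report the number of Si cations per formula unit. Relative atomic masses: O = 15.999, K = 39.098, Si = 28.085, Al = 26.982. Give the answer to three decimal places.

2.002 Si apfu

21.54 wt% K2O ÷ 94.195 g/mol = 0.22867 mol, giving 0.45734 K and 0.22867 O.
23.19 wt% Al2O3 ÷ 101.961 g/mol = 0.22744 mol, giving 0.45488 Al and 0.68232 O.
54.93 wt% SiO2 ÷ 60.083 g/mol = 0.91424 mol, giving 0.91424 Si and 1.82848 O.
Oxygen sums to 2.73947; scaling by 6/2.73947 = 2.19020 puts the formula on 6 O.
Si: 0.91424 × 2.19020 = 2.002 atoms per formula unit.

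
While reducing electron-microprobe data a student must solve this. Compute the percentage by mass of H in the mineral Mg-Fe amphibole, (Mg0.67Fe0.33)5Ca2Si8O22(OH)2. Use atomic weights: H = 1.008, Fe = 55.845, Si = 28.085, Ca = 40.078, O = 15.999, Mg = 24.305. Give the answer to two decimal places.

M((Mg0.67Fe0.33)5Ca2Si8O22(OH)2) = 864.394 g/mol.
H contributes 2 × 1.008 = 2.016 g per mole.
2.016/864.394 = 0.0023 → 0.23%.

0.23 weight percent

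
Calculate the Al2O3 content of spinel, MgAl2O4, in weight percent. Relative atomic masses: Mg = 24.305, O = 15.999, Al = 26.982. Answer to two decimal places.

Molar mass of MgAl2O4 = 1*24.305 + 2*26.982 + 4*15.999 = 142.265 g/mol.
Each formula unit contains 2 Al, equivalent to 2/2 = 1.0000 mol Al2O3.
M(Al2O3) = 2×26.982 + 3×15.999 = 101.961 g/mol.
Mass of Al2O3 per formula unit = 1.0000 × 101.961 = 101.961 g.
Al2O3 wt% = 101.961 / 142.265 × 100 = 71.67%.

71.67 wt%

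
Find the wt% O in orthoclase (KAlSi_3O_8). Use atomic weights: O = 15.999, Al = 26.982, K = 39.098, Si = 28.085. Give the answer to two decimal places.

Formula mass = 1*39.098 + 1*26.982 + 3*28.085 + 8*15.999 = 278.327 g/mol, of which 127.992 g is O.
So O makes up 127.992/278.327 = 0.4599 of the mass, i.e. 45.99%.

45.99 weight percent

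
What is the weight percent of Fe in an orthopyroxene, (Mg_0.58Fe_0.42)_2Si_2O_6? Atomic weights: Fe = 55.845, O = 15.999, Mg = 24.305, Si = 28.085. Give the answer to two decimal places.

20.64 wt%

M((Mg_0.58Fe_0.42)_2Si_2O_6) = 227.268 g/mol.
Fe contributes 0.84 × 55.845 = 46.910 g per mole.
46.910/227.268 = 0.2064 → 20.64%.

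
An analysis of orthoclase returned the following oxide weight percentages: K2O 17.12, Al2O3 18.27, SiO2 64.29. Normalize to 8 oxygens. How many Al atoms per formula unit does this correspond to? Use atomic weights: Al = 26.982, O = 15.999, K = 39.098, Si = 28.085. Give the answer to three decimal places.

K2O: 17.12/94.195 = 0.18175 mol → 0.36350 mol K, 0.18175 mol O.
Al2O3: 18.27/101.961 = 0.17919 mol → 0.35838 mol Al, 0.53757 mol O.
SiO2: 64.29/60.083 = 1.07002 mol → 1.07002 mol Si, 2.14004 mol O.
Total oxygen = 2.85936 mol. Normalization factor = 8/2.85936 = 2.79783.
Al per 8 O = 0.35838 × 2.79783 = 1.003.

1.003 Al apfu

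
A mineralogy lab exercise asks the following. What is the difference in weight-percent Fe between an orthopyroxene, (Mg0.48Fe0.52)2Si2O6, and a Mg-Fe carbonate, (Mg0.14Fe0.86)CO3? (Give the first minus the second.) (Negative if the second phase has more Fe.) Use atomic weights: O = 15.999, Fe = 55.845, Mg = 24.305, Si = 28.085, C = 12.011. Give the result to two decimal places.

M((Mg0.48Fe0.52)2Si2O6) = 233.576 g/mol, so wt% Fe = 58.079/233.576 × 100 = 24.87%.
M((Mg0.14Fe0.86)CO3) = 111.437 g/mol, so wt% Fe = 48.027/111.437 × 100 = 43.10%.
24.87 − 43.10 = -18.23 pp.

-18.23 percentage points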